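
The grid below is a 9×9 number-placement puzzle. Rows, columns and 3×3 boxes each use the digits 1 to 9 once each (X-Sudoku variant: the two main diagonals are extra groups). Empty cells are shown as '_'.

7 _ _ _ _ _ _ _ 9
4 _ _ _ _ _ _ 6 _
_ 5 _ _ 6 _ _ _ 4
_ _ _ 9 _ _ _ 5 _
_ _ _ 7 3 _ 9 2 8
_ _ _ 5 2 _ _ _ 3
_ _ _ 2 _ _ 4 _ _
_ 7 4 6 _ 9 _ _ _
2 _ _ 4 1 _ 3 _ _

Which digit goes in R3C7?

R3C1 = 9 (hidden single in row 3).
R2C5 = 9 (hidden single in row 2).
R8C1 = 3 (hidden single in row 8).
R7C6 = 3 (hidden single in row 7).
R7C5 = 7 (hidden single in column 5).
R9C8 = 7 (hidden single in row 9).
R3C6 = 7 (hidden single in row 3).
R3C3 = 2 (hidden single in row 3).
R4C2 = 2 (hidden single in row 4).
R4C3 = 3 (hidden single in row 4).
R2C4 = 3 (hidden single in row 2).
R3C8 = 3 (hidden single in row 3).
R1C2 = 3 (hidden single in row 1).
R1C3 = 6 (hidden single in row 1).
R6C3 = 7 (hidden single in column 3).
R6C2 = 9 (hidden single in row 6).
R6C8 = 4 (hidden single in row 6).
R7C8 = 9 (hidden single in row 7).
R9C3 = 9 (hidden single in row 9).
R5C2 = 4 (hidden single in column 2).
R5C3 = 5 (hidden single in column 3).
R7C1 = 5 (hidden single in column 1).
R9C9 = 5 (hidden single in main diagonal).
R9C6 = 8 (sole candidate).
R8C5 = 5 (sole candidate).
R9C2 = 6 (sole candidate).
R6C1 = 8 (hidden single in row 6).
R4C5 = 8 (hidden single in row 4).
R1C5 = 4 (sole candidate).
R4C6 = 4 (hidden single in row 4).
R7C9 = 6 (hidden single in row 7).
R6C6 = 6 (hidden single in main diagonal).
R5C6 = 1 (sole candidate).
R6C7 = 1 (sole candidate).
R3C7 = 8: row 3 has {2,3,4,5,6,7,9}; col 7 has {1,3,4,9}; box has {3,4,6,9}; anti-diagonal has {2,3,4,5,6,7,9} → only 8 remains.

8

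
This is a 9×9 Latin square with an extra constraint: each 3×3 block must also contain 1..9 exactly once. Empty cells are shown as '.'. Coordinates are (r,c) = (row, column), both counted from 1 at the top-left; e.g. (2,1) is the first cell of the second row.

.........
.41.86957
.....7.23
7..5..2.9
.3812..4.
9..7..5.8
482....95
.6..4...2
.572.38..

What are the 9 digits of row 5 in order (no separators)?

(2,4) = 3: row 2 has {1,4,5,6,7,8,9}; col 4 has {1,2,5,7}; box has {6,7,8} → only 3 remains.
(3,2) = 9: row 3 has {2,3,7}; col 2 has {3,4,5,6,8}; box has {1,4} → only 9 remains.
(3,4) = 4: row 3 has {2,3,7,9}; col 4 has {1,2,3,5,7}; box has {3,6,7,8} → only 4 remains.
(4,2) = 1: row 4 has {2,5,7,9}; col 2 has {3,4,5,6,8,9}; box has {3,7,8,9} → only 1 remains.
(5,6) = 9: row 5 has {1,2,3,4,8}; col 6 has {3,6,7}; box has {1,2,5,7} → only 9 remains.
(5,9) = 6: row 5 has {1,2,3,4,8,9}; col 9 has {2,3,5,7,8,9}; box has {2,4,5,8,9} → only 6 remains.
(6,2) = 2: row 6 has {5,7,8,9}; col 2 has {1,3,4,5,6,8,9}; box has {1,3,7,8,9} → only 2 remains.
(6,6) = 4: row 6 has {2,5,7,8,9}; col 6 has {3,6,7,9}; box has {1,2,5,7,9} → only 4 remains.
(7,4) = 6: row 7 has {2,4,5,8,9}; col 4 has {1,2,3,4,5,7}; box has {2,3,4} → only 6 remains.
(7,6) = 1: row 7 has {2,4,5,6,8,9}; col 6 has {3,4,6,7,9}; box has {2,3,4,6} → only 1 remains.
(9,1) = 1: row 9 has {2,3,5,7,8}; col 1 has {4,7,9}; box has {2,4,5,6,7,8} → only 1 remains.
(9,5) = 9: row 9 has {1,2,3,5,7,8}; col 5 has {2,4,8}; box has {1,2,3,4,6} → only 9 remains.
(9,8) = 6: row 9 has {1,2,3,5,7,8,9}; col 8 has {2,4,5,9}; box has {2,5,8,9} → only 6 remains.
(9,9) = 4: row 9 has {1,2,3,5,6,7,8,9}; col 9 has {2,3,5,6,7,8,9}; box has {2,5,6,8,9} → only 4 remains.
(1,2) = 7: row 1 has {}; col 2 has {1,2,3,4,5,6,8,9}; box has {1,4,9} → only 7 remains.
(1,4) = 9: row 1 has {7}; col 4 has {1,2,3,4,5,6,7}; box has {3,4,6,7,8} → only 9 remains.
(1,9) = 1: row 1 has {7,9}; col 9 has {2,3,4,5,6,7,8,9}; box has {2,3,5,7,9} → only 1 remains.
(2,1) = 2: row 2 has {1,3,4,5,6,7,8,9}; col 1 has {1,4,7,9}; box has {1,4,7,9} → only 2 remains.
(3,7) = 6: row 3 has {2,3,4,7,9}; col 7 has {2,5,8,9}; box has {1,2,3,5,7,9} → only 6 remains.
(4,6) = 8: row 4 has {1,2,5,7,9}; col 6 has {1,3,4,6,7,9}; box has {1,2,4,5,7,9} → only 8 remains.
(4,8) = 3: row 4 has {1,2,5,7,8,9}; col 8 has {2,4,5,6,9}; box has {2,4,5,6,8,9} → only 3 remains.
(5,1) = 5: row 5 has {1,2,3,4,6,8,9}; col 1 has {1,2,4,7,9}; box has {1,2,3,7,8,9} → only 5 remains.
(5,7) = 7: row 5 has {1,2,3,4,5,6,8,9}; col 7 has {2,5,6,8,9}; box has {2,3,4,5,6,8,9} → only 7 remains.

538129746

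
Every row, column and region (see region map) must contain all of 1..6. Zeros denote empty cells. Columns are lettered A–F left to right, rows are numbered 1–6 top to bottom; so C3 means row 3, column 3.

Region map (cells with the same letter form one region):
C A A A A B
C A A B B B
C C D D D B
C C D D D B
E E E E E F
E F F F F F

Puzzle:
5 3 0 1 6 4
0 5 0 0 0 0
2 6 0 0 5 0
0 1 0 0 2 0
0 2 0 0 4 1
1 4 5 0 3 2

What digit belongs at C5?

C1 = 2: row 1 has {1,3,4,5,6}; col 3 has {5}; region has {1,3,5,6} → only 2 remains.
C2 = 4: row 2 has {5}; col 3 has {2,5}; region has {1,2,3,5,6} → only 4 remains.
E2 = 1: row 2 has {4,5}; col 5 has {2,3,4,5,6}; region has {4} → only 1 remains.
F3 = 3: row 3 has {2,5,6}; col 6 has {1,2,4}; region has {1,4} → only 3 remains.
D6 = 6: row 6 has {1,2,3,4,5}; col 4 has {1}; region has {1,2,3,4,5} → only 6 remains.
A2 = 3: row 2 has {1,4,5}; col 1 has {1,2,5}; region has {1,2,5,6} → only 3 remains.
D2 = 2: row 2 has {1,3,4,5}; col 4 has {1,6}; region has {1,3,4} → only 2 remains.
F2 = 6: row 2 has {1,2,3,4,5}; col 6 has {1,2,3,4}; region has {1,2,3,4} → only 6 remains.
C3 = 1: row 3 has {2,3,5,6}; col 3 has {2,4,5}; region has {2,5} → only 1 remains.
D3 = 4: row 3 has {1,2,3,5,6}; col 4 has {1,2,6}; region has {1,2,5} → only 4 remains.
A4 = 4: row 4 has {1,2}; col 1 has {1,2,3,5}; region has {1,2,3,5,6} → only 4 remains.
D4 = 3: row 4 has {1,2,4}; col 4 has {1,2,4,6}; region has {1,2,4,5} → only 3 remains.
F4 = 5: row 4 has {1,2,3,4}; col 6 has {1,2,3,4,6}; region has {1,2,3,4,6} → only 5 remains.
A5 = 6: row 5 has {1,2,4}; col 1 has {1,2,3,4,5}; region has {1,2,4} → only 6 remains.
C5 = 3: row 5 has {1,2,4,6}; col 3 has {1,2,4,5}; region has {1,2,4,6} → only 3 remains.

3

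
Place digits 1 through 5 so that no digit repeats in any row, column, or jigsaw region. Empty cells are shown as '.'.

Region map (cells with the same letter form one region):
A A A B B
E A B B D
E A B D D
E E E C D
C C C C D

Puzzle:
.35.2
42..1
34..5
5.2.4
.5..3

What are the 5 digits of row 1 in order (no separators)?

r1c1 = 1: row 1 has {2,3,5}; col 1 has {3,4,5}; region has {2,3,4,5} → only 1 remains.
r1c4 = 4: row 1 has {1,2,3,5}; col 4 has {}; region has {2} → only 4 remains.

13542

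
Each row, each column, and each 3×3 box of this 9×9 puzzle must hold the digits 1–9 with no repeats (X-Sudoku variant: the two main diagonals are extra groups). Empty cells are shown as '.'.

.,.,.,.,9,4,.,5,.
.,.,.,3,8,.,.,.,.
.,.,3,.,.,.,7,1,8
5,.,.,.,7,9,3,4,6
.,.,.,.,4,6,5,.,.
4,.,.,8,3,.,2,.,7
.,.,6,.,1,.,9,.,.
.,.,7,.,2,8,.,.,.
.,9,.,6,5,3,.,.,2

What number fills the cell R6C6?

5

R1C7 = 6: row 1 has {4,5,9}; col 7 has {2,3,5,7,9}; box has {1,5,7,8} → only 6 remains.
R1C9 = 3: row 1 has {4,5,6,9}; col 9 has {2,6,7,8}; box has {1,5,6,7,8}; anti-diagonal has {4,6,7,8,9} → only 3 remains.
R2C7 = 4: row 2 has {3,8}; col 7 has {2,3,5,6,7,9}; box has {1,3,5,6,7,8} → only 4 remains.
R2C8 = 2: row 2 has {3,4,8}; col 8 has {1,4,5}; box has {1,3,4,5,6,7,8}; anti-diagonal has {3,4,6,7,8,9} → only 2 remains.
R2C9 = 9: row 2 has {2,3,4,8}; col 9 has {2,3,6,7,8}; box has {1,2,3,4,5,6,7,8} → only 9 remains.
R3C5 = 6: row 3 has {1,3,7,8}; col 5 has {1,2,3,4,5,7,8,9}; box has {3,4,8,9} → only 6 remains.
R4C4 = 1: row 4 has {3,4,5,6,7,9}; col 4 has {3,6,8}; box has {3,4,6,7,8,9}; main diagonal has {2,3,4,9} → only 1 remains.
R5C4 = 2: row 5 has {4,5,6}; col 4 has {1,3,6,8}; box has {1,3,4,6,7,8,9} → only 2 remains.
R5C9 = 1: row 5 has {2,4,5,6}; col 9 has {2,3,6,7,8,9}; box has {2,3,4,5,6,7} → only 1 remains.
R6C6 = 5: row 6 has {2,3,4,7,8}; col 6 has {3,4,6,8,9}; box has {1,2,3,4,6,7,8,9}; main diagonal has {1,2,3,4,9} → only 5 remains.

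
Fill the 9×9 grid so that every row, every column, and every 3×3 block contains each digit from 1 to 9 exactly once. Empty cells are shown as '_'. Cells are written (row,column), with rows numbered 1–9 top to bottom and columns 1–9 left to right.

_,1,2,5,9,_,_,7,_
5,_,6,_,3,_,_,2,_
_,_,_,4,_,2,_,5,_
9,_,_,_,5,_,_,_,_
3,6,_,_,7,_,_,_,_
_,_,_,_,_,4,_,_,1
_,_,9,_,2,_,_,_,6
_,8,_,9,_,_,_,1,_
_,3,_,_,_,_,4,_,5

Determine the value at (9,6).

1

(9,1) = 2: in row 9, 2 can only go here (every other open cell in that row sees a 2).
(9,8) = 9: in row 9, 9 can only go here (every other open cell in that row sees a 9).
(6,7) = 9: in row 6, 9 can only go here (every other open cell in that row sees a 9).
(5,6) = 9: in row 5, 9 can only go here (every other open cell in that row sees a 9).
(7,1) = 1: in column 1, 1 can only go here (every other open cell in that column sees a 1).
(8,1) = 6: in column 1, 6 can only go here (every other open cell in that column sees a 6).
(8,5) = 4: row 8 has {1,6,8,9}; col 5 has {2,3,5,7,9}; box has {2,9} → only 4 remains.
(9,3) = 7: row 9 has {2,3,4,5,9}; col 3 has {2,6,9}; box has {1,2,3,6,8,9} → only 7 remains.
(8,3) = 5: row 8 has {1,4,6,8,9}; col 3 has {2,6,7,9}; box has {1,2,3,6,7,8,9} → only 5 remains.
(6,3) = 8: row 6 has {1,4,9}; col 3 has {2,5,6,7,9}; box has {3,6,9} → only 8 remains.
(6,5) = 6: row 6 has {1,4,8,9}; col 5 has {2,3,4,5,7,9}; box has {4,5,7,9} → only 6 remains.
(6,8) = 3: row 6 has {1,4,6,8,9}; col 8 has {1,2,5,7,9}; box has {1,9} → only 3 remains.
(7,2) = 4: row 7 has {1,2,6,9}; col 2 has {1,3,6,8}; box has {1,2,3,5,6,7,8,9} → only 4 remains.
(7,8) = 8: row 7 has {1,2,4,6,9}; col 8 has {1,2,3,5,7,9}; box has {1,4,5,6,9} → only 8 remains.
(3,3) = 3: row 3 has {2,4,5}; col 3 has {2,5,6,7,8,9}; box has {1,2,5,6} → only 3 remains.
(5,8) = 4: row 5 has {3,6,7,9}; col 8 has {1,2,3,5,7,8,9}; box has {1,3,9} → only 4 remains.
(6,1) = 7: row 6 has {1,3,4,6,8,9}; col 1 has {1,2,3,5,6,9}; box has {3,6,8,9} → only 7 remains.
(6,4) = 2: row 6 has {1,3,4,6,7,8,9}; col 4 has {4,5,9}; box has {4,5,6,7,9} → only 2 remains.
(3,1) = 8: row 3 has {2,3,4,5}; col 1 has {1,2,3,5,6,7,9}; box has {1,2,3,5,6} → only 8 remains.
(3,5) = 1: row 3 has {2,3,4,5,8}; col 5 has {2,3,4,5,6,7,9}; box has {2,3,4,5,9} → only 1 remains.
(3,7) = 6: row 3 has {1,2,3,4,5,8}; col 7 has {4,9}; box has {2,5,7} → only 6 remains.
(3,9) = 9: row 3 has {1,2,3,4,5,6,8}; col 9 has {1,5,6}; box has {2,5,6,7} → only 9 remains.
(4,2) = 2: row 4 has {5,9}; col 2 has {1,3,4,6,8}; box has {3,6,7,8,9} → only 2 remains.
(4,8) = 6: row 4 has {2,5,9}; col 8 has {1,2,3,4,5,7,8,9}; box has {1,3,4,9} → only 6 remains.
(5,3) = 1: row 5 has {3,4,6,7,9}; col 3 has {2,3,5,6,7,8,9}; box has {2,3,6,7,8,9} → only 1 remains.
(5,4) = 8: row 5 has {1,3,4,6,7,9}; col 4 has {2,4,5,9}; box has {2,4,5,6,7,9} → only 8 remains.
(5,9) = 2: row 5 has {1,3,4,6,7,8,9}; col 9 has {1,5,6,9}; box has {1,3,4,6,9} → only 2 remains.
(6,2) = 5: row 6 has {1,2,3,4,6,7,8,9}; col 2 has {1,2,3,4,6,8}; box has {1,2,3,6,7,8,9} → only 5 remains.
(9,5) = 8: row 9 has {2,3,4,5,7,9}; col 5 has {1,2,3,4,5,6,7,9}; box has {2,4,9} → only 8 remains.
(1,1) = 4: row 1 has {1,2,5,7,9}; col 1 has {1,2,3,5,6,7,8,9}; box has {1,2,3,5,6,8} → only 4 remains.
(2,4) = 7: row 2 has {2,3,5,6}; col 4 has {2,4,5,8,9}; box has {1,2,3,4,5,9} → only 7 remains.
(2,6) = 8: row 2 has {2,3,5,6,7}; col 6 has {2,4,9}; box has {1,2,3,4,5,7,9} → only 8 remains.
(2,7) = 1: row 2 has {2,3,5,6,7,8}; col 7 has {4,6,9}; box has {2,5,6,7,9} → only 1 remains.
(2,9) = 4: row 2 has {1,2,3,5,6,7,8}; col 9 has {1,2,5,6,9}; box has {1,2,5,6,7,9} → only 4 remains.
(3,2) = 7: row 3 has {1,2,3,4,5,6,8,9}; col 2 has {1,2,3,4,5,6,8}; box has {1,2,3,4,5,6,8} → only 7 remains.
(4,3) = 4: row 4 has {2,5,6,9}; col 3 has {1,2,3,5,6,7,8,9}; box has {1,2,3,5,6,7,8,9} → only 4 remains.
(5,7) = 5: row 5 has {1,2,3,4,6,7,8,9}; col 7 has {1,4,6,9}; box has {1,2,3,4,6,9} → only 5 remains.
(7,4) = 3: row 7 has {1,2,4,6,8,9}; col 4 has {2,4,5,7,8,9}; box has {2,4,8,9} → only 3 remains.
(7,7) = 7: row 7 has {1,2,3,4,6,8,9}; col 7 has {1,4,5,6,9}; box has {1,4,5,6,8,9} → only 7 remains.
(8,6) = 7: row 8 has {1,4,5,6,8,9}; col 6 has {2,4,8,9}; box has {2,3,4,8,9} → only 7 remains.
(8,9) = 3: row 8 has {1,4,5,6,7,8,9}; col 9 has {1,2,4,5,6,9}; box has {1,4,5,6,7,8,9} → only 3 remains.
(1,6) = 6: row 1 has {1,2,4,5,7,9}; col 6 has {2,4,7,8,9}; box has {1,2,3,4,5,7,8,9} → only 6 remains.
(1,9) = 8: row 1 has {1,2,4,5,6,7,9}; col 9 has {1,2,3,4,5,6,9}; box has {1,2,4,5,6,7,9} → only 8 remains.
(2,2) = 9: row 2 has {1,2,3,4,5,6,7,8}; col 2 has {1,2,3,4,5,6,7,8}; box has {1,2,3,4,5,6,7,8} → only 9 remains.
(4,4) = 1: row 4 has {2,4,5,6,9}; col 4 has {2,3,4,5,7,8,9}; box has {2,4,5,6,7,8,9} → only 1 remains.
(4,6) = 3: row 4 has {1,2,4,5,6,9}; col 6 has {2,4,6,7,8,9}; box has {1,2,4,5,6,7,8,9} → only 3 remains.
(4,7) = 8: row 4 has {1,2,3,4,5,6,9}; col 7 has {1,4,5,6,7,9}; box has {1,2,3,4,5,6,9} → only 8 remains.
(4,9) = 7: row 4 has {1,2,3,4,5,6,8,9}; col 9 has {1,2,3,4,5,6,8,9}; box has {1,2,3,4,5,6,8,9} → only 7 remains.
(7,6) = 5: row 7 has {1,2,3,4,6,7,8,9}; col 6 has {2,3,4,6,7,8,9}; box has {2,3,4,7,8,9} → only 5 remains.
(8,7) = 2: row 8 has {1,3,4,5,6,7,8,9}; col 7 has {1,4,5,6,7,8,9}; box has {1,3,4,5,6,7,8,9} → only 2 remains.
(9,4) = 6: row 9 has {2,3,4,5,7,8,9}; col 4 has {1,2,3,4,5,7,8,9}; box has {2,3,4,5,7,8,9} → only 6 remains.
(9,6) = 1: row 9 has {2,3,4,5,6,7,8,9}; col 6 has {2,3,4,5,6,7,8,9}; box has {2,3,4,5,6,7,8,9} → only 1 remains.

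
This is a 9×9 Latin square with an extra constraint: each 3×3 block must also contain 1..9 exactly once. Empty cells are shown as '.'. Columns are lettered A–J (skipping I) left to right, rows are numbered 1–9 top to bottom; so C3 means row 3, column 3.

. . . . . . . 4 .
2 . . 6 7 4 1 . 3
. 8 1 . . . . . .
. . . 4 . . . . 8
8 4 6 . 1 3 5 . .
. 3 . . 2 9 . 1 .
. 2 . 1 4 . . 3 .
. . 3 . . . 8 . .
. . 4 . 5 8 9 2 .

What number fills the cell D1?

E4 = 6: row 4 has {4,8}; col 5 has {1,2,4,5,7}; box has {1,2,3,4,9} → only 6 remains.
D5 = 7: row 5 has {1,3,4,5,6,8}; col 4 has {1,4,6}; box has {1,2,3,4,6,9} → only 7 remains.
H5 = 9: row 5 has {1,3,4,5,6,7,8}; col 8 has {1,2,3,4}; box has {1,5,8} → only 9 remains.
J5 = 2: row 5 has {1,3,4,5,6,7,8,9}; col 9 has {3,8}; box has {1,5,8,9} → only 2 remains.
E8 = 9: row 8 has {3,8}; col 5 has {1,2,4,5,6,7}; box has {1,4,5,8} → only 9 remains.
D9 = 3: row 9 has {2,4,5,8,9}; col 4 has {1,4,6,7}; box has {1,4,5,8,9} → only 3 remains.
E3 = 3: row 3 has {1,8}; col 5 has {1,2,4,5,6,7,9}; box has {4,6,7} → only 3 remains.
F4 = 5: row 4 has {4,6,8}; col 6 has {3,4,8,9}; box has {1,2,3,4,6,7,9} → only 5 remains.
H4 = 7: row 4 has {4,5,6,8}; col 8 has {1,2,3,4,9}; box has {1,2,5,8,9} → only 7 remains.
D6 = 8: row 6 has {1,2,3,9}; col 4 has {1,3,4,6,7}; box has {1,2,3,4,5,6,7,9} → only 8 remains.
D8 = 2: row 8 has {3,8,9}; col 4 has {1,3,4,6,7,8}; box has {1,3,4,5,8,9} → only 2 remains.
E1 = 8: row 1 has {4}; col 5 has {1,2,3,4,5,6,7,9}; box has {3,4,6,7} → only 8 remains.
F3 = 2: row 3 has {1,3,8}; col 6 has {3,4,5,8,9}; box has {3,4,6,7,8} → only 2 remains.
G4 = 3: row 4 has {4,5,6,7,8}; col 7 has {1,5,8,9}; box has {1,2,5,7,8,9} → only 3 remains.
F1 = 1: row 1 has {4,8}; col 6 has {2,3,4,5,8,9}; box has {2,3,4,6,7,8} → only 1 remains.
G1 = 2: in row 1, 2 can only go here (every other open cell in that row sees a 2).
A1 = 3: in row 1, 3 can only go here (every other open cell in that row sees a 3).
H2 = 8: in row 2, 8 can only go here (every other open cell in that row sees an 8).
A3 = 4: in row 3, 4 can only go here (every other open cell in that row sees a 4).
C4 = 2: in row 4, 2 can only go here (every other open cell in that row sees a 2).
C7 = 8: in row 7, 8 can only go here (every other open cell in that row sees an 8).
A7 = 9: in row 7, 9 can only go here (every other open cell in that row sees a 9).
A4 = 1: row 4 has {2,3,4,5,6,7,8}; col 1 has {2,3,4,8,9}; box has {2,3,4,6,8} → only 1 remains.
B4 = 9: row 4 has {1,2,3,4,5,6,7,8}; col 2 has {2,3,4,8}; box has {1,2,3,4,6,8} → only 9 remains.
B2 = 5: row 2 has {1,2,3,4,6,7,8}; col 2 has {2,3,4,8,9}; box has {1,2,3,4,8} → only 5 remains.
C2 = 9: row 2 has {1,2,3,4,5,6,7,8}; col 3 has {1,2,3,4,6,8}; box has {1,2,3,4,5,8} → only 9 remains.
C1 = 7: row 1 has {1,2,3,4,8}; col 3 has {1,2,3,4,6,8,9}; box has {1,2,3,4,5,8,9} → only 7 remains.
C6 = 5: row 6 has {1,2,3,8,9}; col 3 has {1,2,3,4,6,7,8,9}; box has {1,2,3,4,6,8,9} → only 5 remains.
B1 = 6: row 1 has {1,2,3,4,7,8}; col 2 has {2,3,4,5,8,9}; box has {1,2,3,4,5,7,8,9} → only 6 remains.
A6 = 7: row 6 has {1,2,3,5,8,9}; col 1 has {1,2,3,4,8,9}; box has {1,2,3,4,5,6,8,9} → only 7 remains.
A9 = 6: row 9 has {2,3,4,5,8,9}; col 1 has {1,2,3,4,7,8,9}; box has {2,3,4,8,9} → only 6 remains.
A8 = 5: row 8 has {2,3,8,9}; col 1 has {1,2,3,4,6,7,8,9}; box has {2,3,4,6,8,9} → only 5 remains.
H8 = 6: row 8 has {2,3,5,8,9}; col 8 has {1,2,3,4,7,8,9}; box has {2,3,8,9} → only 6 remains.
H3 = 5: row 3 has {1,2,3,4,8}; col 8 has {1,2,3,4,6,7,8,9}; box has {1,2,3,4,8} → only 5 remains.
G7 = 7: row 7 has {1,2,3,4,8,9}; col 7 has {1,2,3,5,8,9}; box has {2,3,6,8,9} → only 7 remains.
J7 = 5: row 7 has {1,2,3,4,7,8,9}; col 9 has {2,3,8}; box has {2,3,6,7,8,9} → only 5 remains.
F8 = 7: row 8 has {2,3,5,6,8,9}; col 6 has {1,2,3,4,5,8,9}; box has {1,2,3,4,5,8,9} → only 7 remains.
J9 = 1: row 9 has {2,3,4,5,6,8,9}; col 9 has {2,3,5,8}; box has {2,3,5,6,7,8,9} → only 1 remains.
J1 = 9: row 1 has {1,2,3,4,6,7,8}; col 9 has {1,2,3,5,8}; box has {1,2,3,4,5,8} → only 9 remains.
D3 = 9: row 3 has {1,2,3,4,5,8}; col 4 has {1,2,3,4,6,7,8}; box has {1,2,3,4,6,7,8} → only 9 remains.
G3 = 6: row 3 has {1,2,3,4,5,8,9}; col 7 has {1,2,3,5,7,8,9}; box has {1,2,3,4,5,8,9} → only 6 remains.
J3 = 7: row 3 has {1,2,3,4,5,6,8,9}; col 9 has {1,2,3,5,8,9}; box has {1,2,3,4,5,6,8,9} → only 7 remains.
G6 = 4: row 6 has {1,2,3,5,7,8,9}; col 7 has {1,2,3,5,6,7,8,9}; box has {1,2,3,5,7,8,9} → only 4 remains.
J6 = 6: row 6 has {1,2,3,4,5,7,8,9}; col 9 has {1,2,3,5,7,8,9}; box has {1,2,3,4,5,7,8,9} → only 6 remains.
F7 = 6: row 7 has {1,2,3,4,5,7,8,9}; col 6 has {1,2,3,4,5,7,8,9}; box has {1,2,3,4,5,7,8,9} → only 6 remains.
B8 = 1: row 8 has {2,3,5,6,7,8,9}; col 2 has {2,3,4,5,6,8,9}; box has {2,3,4,5,6,8,9} → only 1 remains.
J8 = 4: row 8 has {1,2,3,5,6,7,8,9}; col 9 has {1,2,3,5,6,7,8,9}; box has {1,2,3,5,6,7,8,9} → only 4 remains.
B9 = 7: row 9 has {1,2,3,4,5,6,8,9}; col 2 has {1,2,3,4,5,6,8,9}; box has {1,2,3,4,5,6,8,9} → only 7 remains.
D1 = 5: row 1 has {1,2,3,4,6,7,8,9}; col 4 has {1,2,3,4,6,7,8,9}; box has {1,2,3,4,6,7,8,9} → only 5 remains.

5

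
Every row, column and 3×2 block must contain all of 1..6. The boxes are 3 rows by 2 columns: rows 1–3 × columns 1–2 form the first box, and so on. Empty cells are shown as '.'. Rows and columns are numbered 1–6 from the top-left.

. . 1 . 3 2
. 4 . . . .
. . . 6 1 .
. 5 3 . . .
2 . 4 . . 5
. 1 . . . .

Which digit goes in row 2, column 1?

row 1, column 2 = 6 (sole candidate).
row 2, column 6 = 6 (sole candidate).
row 3, column 6 = 4 (sole candidate).
row 4, column 6 = 1 (sole candidate).
row 5, column 2 = 3 (sole candidate).
row 5, column 4 = 1 (sole candidate).
row 5, column 5 = 6 (sole candidate).
row 6, column 6 = 3 (sole candidate).
row 1, column 1 = 5 (sole candidate).
row 1, column 4 = 4 (sole candidate).
row 2, column 5 = 5 (sole candidate).
row 3, column 1 = 3 (sole candidate).
row 3, column 2 = 2 (sole candidate).
row 3, column 3 = 5 (sole candidate).
row 4, column 4 = 2 (sole candidate).
row 4, column 5 = 4 (sole candidate).
row 6, column 3 = 6 (sole candidate).
row 6, column 4 = 5 (sole candidate).
row 6, column 5 = 2 (sole candidate).
row 2, column 1 = 1: row 2 has {4,5,6}; col 1 has {2,3,5}; box has {2,3,4,5,6} → only 1 remains.

1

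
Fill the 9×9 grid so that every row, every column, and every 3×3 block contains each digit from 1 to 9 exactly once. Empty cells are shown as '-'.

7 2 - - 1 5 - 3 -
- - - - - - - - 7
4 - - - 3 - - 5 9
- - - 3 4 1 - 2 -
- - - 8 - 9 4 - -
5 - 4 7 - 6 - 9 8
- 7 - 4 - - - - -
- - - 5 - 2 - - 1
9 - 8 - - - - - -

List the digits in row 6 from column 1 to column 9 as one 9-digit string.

534726198

r6c5 = 2: row 6 has {4,5,6,7,8,9}; col 5 has {1,3,4}; box has {1,3,4,6,7,8,9} → only 2 remains.
r5c5 = 5: row 5 has {4,8,9}; col 5 has {1,2,3,4}; box has {1,2,3,4,6,7,8,9} → only 5 remains.
r1c7 = 8: in row 1, 8 can only go here (every other open cell in that row sees an 8).
r1c9 = 4: in row 1, 4 can only go here (every other open cell in that row sees a 4).
r2c6 = 4: in row 2, 4 can only go here (every other open cell in that row sees a 4).
r3c6 = 7: in row 3, 7 can only go here (every other open cell in that row sees a 7).
r9c6 = 3: row 9 has {8,9}; col 6 has {1,2,4,5,6,7,9}; box has {2,4,5} → only 3 remains.
r7c6 = 8: row 7 has {4,7}; col 6 has {1,2,3,4,5,6,7,9}; box has {2,3,4,5} → only 8 remains.
r7c8 = 6: row 7 has {4,7,8}; col 8 has {2,3,5,9}; box has {1} → only 6 remains.
r2c8 = 1: row 2 has {4,7}; col 8 has {2,3,5,6,9}; box has {3,4,5,7,8,9} → only 1 remains.
r5c8 = 7: row 5 has {4,5,8,9}; col 8 has {1,2,3,5,6,9}; box has {2,4,8,9} → only 7 remains.
r7c5 = 9: row 7 has {4,6,7,8}; col 5 has {1,2,3,4,5}; box has {2,3,4,5,8} → only 9 remains.
r9c8 = 4: row 9 has {3,8,9}; col 8 has {1,2,3,5,6,7,9}; box has {1,6} → only 4 remains.
r8c8 = 8: row 8 has {1,2,5}; col 8 has {1,2,3,4,5,6,7,9}; box has {1,4,6} → only 8 remains.
r3c2 = 8: in row 3, 8 can only go here (every other open cell in that row sees an 8).
r2c5 = 8: in row 2, 8 can only go here (every other open cell in that row sees an 8).
r3c3 = 1: in row 3, 1 can only go here (every other open cell in that row sees a 1).
r4c3 = 7: in row 4, 7 can only go here (every other open cell in that row sees a 7).
r4c1 = 8: in row 4, 8 can only go here (every other open cell in that row sees an 8).
r4c2 = 9: in row 4, 9 can only go here (every other open cell in that row sees a 9).
r7c1 = 1: in row 7, 1 can only go here (every other open cell in that row sees a 1).
r5c2 = 1: in row 5, 1 can only go here (every other open cell in that row sees a 1).
r6c2 = 3: row 6 has {2,4,5,6,7,8,9}; col 2 has {1,2,7,8,9}; box has {1,4,5,7,8,9} → only 3 remains.
r6c7 = 1: row 6 has {2,3,4,5,6,7,8,9}; col 7 has {4,8}; box has {2,4,7,8,9} → only 1 remains.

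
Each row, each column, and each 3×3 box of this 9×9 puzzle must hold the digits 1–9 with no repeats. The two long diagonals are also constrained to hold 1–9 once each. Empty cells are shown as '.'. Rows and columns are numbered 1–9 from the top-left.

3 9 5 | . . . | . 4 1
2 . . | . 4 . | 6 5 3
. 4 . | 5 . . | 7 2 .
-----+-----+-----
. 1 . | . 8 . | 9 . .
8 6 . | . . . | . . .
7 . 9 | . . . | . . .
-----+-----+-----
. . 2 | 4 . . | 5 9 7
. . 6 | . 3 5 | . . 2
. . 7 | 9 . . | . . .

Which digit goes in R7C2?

R1C7 = 8: row 1 has {1,3,4,5,9}; col 7 has {5,6,7,9}; box has {1,2,3,4,5,6,7} → only 8 remains.
R3C9 = 9: row 3 has {2,4,5,7}; col 9 has {1,2,3,7}; box has {1,2,3,4,5,6,7,8} → only 9 remains.
R5C5 = 9: row 5 has {6,8}; col 5 has {3,4,8}; box has {8}; main diagonal has {3,5}; anti-diagonal has {1,2,5,7} → only 9 remains.
R7C1 = 1: row 7 has {2,4,5,7,9}; col 1 has {2,3,7,8}; box has {2,6,7} → only 1 remains.
R7C5 = 6: row 7 has {1,2,4,5,7,9}; col 5 has {3,4,8,9}; box has {3,4,5,9} → only 6 remains.
R7C6 = 8: row 7 has {1,2,4,5,6,7,9}; col 6 has {5}; box has {3,4,5,6,9} → only 8 remains.
R8C2 = 8: row 8 has {2,3,5,6}; col 2 has {1,4,6,9}; box has {1,2,6,7}; anti-diagonal has {1,2,5,7,9} → only 8 remains.
R8C8 = 1: row 8 has {2,3,5,6,8}; col 8 has {2,4,5,9}; box has {2,5,7,9}; main diagonal has {3,5,9} → only 1 remains.
R9C1 = 4: row 9 has {7,9}; col 1 has {1,2,3,7,8}; box has {1,2,6,7,8}; anti-diagonal has {1,2,5,7,8,9} → only 4 remains.
R9C7 = 3: row 9 has {4,7,9}; col 7 has {5,6,7,8,9}; box has {1,2,5,7,9} → only 3 remains.
R2C2 = 7: row 2 has {2,3,4,5,6}; col 2 has {1,4,6,8,9}; box has {2,3,4,5,9}; main diagonal has {1,3,5,9} → only 7 remains.
R3C1 = 6: row 3 has {2,4,5,7,9}; col 1 has {1,2,3,4,7,8}; box has {2,3,4,5,7,9} → only 6 remains.
R3C3 = 8: row 3 has {2,4,5,6,7,9}; col 3 has {2,5,6,7,9}; box has {2,3,4,5,6,7,9}; main diagonal has {1,3,5,7,9} → only 8 remains.
R3C5 = 1: row 3 has {2,4,5,6,7,8,9}; col 5 has {3,4,6,8,9}; box has {4,5} → only 1 remains.
R3C6 = 3: row 3 has {1,2,4,5,6,7,8,9}; col 6 has {5,8}; box has {1,4,5} → only 3 remains.
R4C1 = 5: row 4 has {1,8,9}; col 1 has {1,2,3,4,6,7,8}; box has {1,6,7,8,9} → only 5 remains.
R4C6 = 6: row 4 has {1,5,8,9}; col 6 has {3,5,8}; box has {8,9}; anti-diagonal has {1,2,4,5,7,8,9} → only 6 remains.
R4C9 = 4: row 4 has {1,5,6,8,9}; col 9 has {1,2,3,7,9}; box has {9} → only 4 remains.
R5C9 = 5: row 5 has {6,8,9}; col 9 has {1,2,3,4,7,9}; box has {4,9} → only 5 remains.
R6C4 = 3: row 6 has {7,9}; col 4 has {4,5,9}; box has {6,8,9}; anti-diagonal has {1,2,4,5,6,7,8,9} → only 3 remains.
R7C2 = 3: row 7 has {1,2,4,5,6,7,8,9}; col 2 has {1,4,6,7,8,9}; box has {1,2,4,6,7,8} → only 3 remains.

3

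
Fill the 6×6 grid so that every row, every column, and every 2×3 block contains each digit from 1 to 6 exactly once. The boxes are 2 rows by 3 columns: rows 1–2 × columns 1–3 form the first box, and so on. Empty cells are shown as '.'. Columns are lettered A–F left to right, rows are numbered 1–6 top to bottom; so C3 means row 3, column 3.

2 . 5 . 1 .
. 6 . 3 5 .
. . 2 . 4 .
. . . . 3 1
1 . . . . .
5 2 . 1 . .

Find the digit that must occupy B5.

4

A2 = 4: row 2 has {3,5,6}; col 1 has {1,2,5}; box has {2,5,6} → only 4 remains.
C2 = 1: row 2 has {3,4,5,6}; col 3 has {2,5}; box has {2,4,5,6} → only 1 remains.
F2 = 2: row 2 has {1,3,4,5,6}; col 6 has {1}; box has {1,3,5} → only 2 remains.
A4 = 6: row 4 has {1,3}; col 1 has {1,2,4,5}; box has {2} → only 6 remains.
C4 = 4: row 4 has {1,3,6}; col 3 has {1,2,5}; box has {2,6} → only 4 remains.
E6 = 6: row 6 has {1,2,5}; col 5 has {1,3,4,5}; box has {1} → only 6 remains.
B1 = 3: row 1 has {1,2,5}; col 2 has {2,6}; box has {1,2,4,5,6} → only 3 remains.
A3 = 3: row 3 has {2,4}; col 1 has {1,2,4,5,6}; box has {2,4,6} → only 3 remains.
B4 = 5: row 4 has {1,3,4,6}; col 2 has {2,3,6}; box has {2,3,4,6} → only 5 remains.
D4 = 2: row 4 has {1,3,4,5,6}; col 4 has {1,3}; box has {1,3,4} → only 2 remains.
B5 = 4: row 5 has {1}; col 2 has {2,3,5,6}; box has {1,2,5} → only 4 remains.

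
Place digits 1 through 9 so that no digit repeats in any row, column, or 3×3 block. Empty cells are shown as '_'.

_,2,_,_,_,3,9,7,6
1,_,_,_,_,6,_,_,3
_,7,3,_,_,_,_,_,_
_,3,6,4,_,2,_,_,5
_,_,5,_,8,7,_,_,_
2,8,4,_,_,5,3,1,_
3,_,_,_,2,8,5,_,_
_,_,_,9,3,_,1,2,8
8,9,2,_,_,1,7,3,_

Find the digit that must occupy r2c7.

4

r1c3 = 8 (sole candidate).
r2c3 = 9 (sole candidate).
r4c7 = 8 (sole candidate).
r4c8 = 9 (sole candidate).
r5c1 = 9 (sole candidate).
r5c2 = 1 (sole candidate).
r6c4 = 6 (sole candidate).
r6c5 = 9 (sole candidate).
r6c9 = 7 (sole candidate).
r7c4 = 7 (sole candidate).
r8c3 = 7 (sole candidate).
r8c6 = 4 (sole candidate).
r9c4 = 5 (sole candidate).
r9c5 = 6 (sole candidate).
r9c9 = 4 (sole candidate).
r1c4 = 1 (sole candidate).
r3c6 = 9 (sole candidate).
r4c1 = 7 (sole candidate).
r4c5 = 1 (sole candidate).
r5c4 = 3 (sole candidate).
r5c9 = 2 (sole candidate).
r7c3 = 1 (sole candidate).
r7c8 = 6 (sole candidate).
r7c9 = 9 (sole candidate).
r3c9 = 1 (sole candidate).
r5c8 = 4 (sole candidate).
r7c2 = 4 (sole candidate).
r2c2 = 5 (sole candidate).
r2c8 = 8 (sole candidate).
r3c8 = 5 (sole candidate).
r5c7 = 6 (sole candidate).
r8c2 = 6 (sole candidate).
r1c1 = 4 (sole candidate).
r1c5 = 5 (sole candidate).
r2c4 = 2 (sole candidate).
r2c7 = 4: row 2 has {1,2,3,5,6,8,9}; col 7 has {1,3,5,6,7,8,9}; box has {1,3,5,6,7,8,9} → only 4 remains.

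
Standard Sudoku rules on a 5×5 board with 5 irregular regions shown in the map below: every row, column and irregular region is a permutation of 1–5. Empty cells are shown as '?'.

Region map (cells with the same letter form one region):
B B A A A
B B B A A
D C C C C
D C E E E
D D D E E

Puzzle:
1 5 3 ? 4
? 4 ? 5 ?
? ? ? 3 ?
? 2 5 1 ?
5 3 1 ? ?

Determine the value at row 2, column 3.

row 1, column 4 = 2 (sole candidate).
row 2, column 3 = 2: row 2 has {4,5}; col 3 has {1,3,5}; region has {1,4,5} → only 2 remains.

2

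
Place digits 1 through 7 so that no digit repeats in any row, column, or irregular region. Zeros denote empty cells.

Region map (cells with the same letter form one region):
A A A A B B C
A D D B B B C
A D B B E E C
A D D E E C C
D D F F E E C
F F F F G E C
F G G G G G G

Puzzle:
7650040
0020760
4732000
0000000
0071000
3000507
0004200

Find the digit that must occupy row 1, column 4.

3

row 1, column 4 = 3: row 1 has {4,5,6,7}; col 4 has {1,2,4}; region has {4,5,6,7} → only 3 remains.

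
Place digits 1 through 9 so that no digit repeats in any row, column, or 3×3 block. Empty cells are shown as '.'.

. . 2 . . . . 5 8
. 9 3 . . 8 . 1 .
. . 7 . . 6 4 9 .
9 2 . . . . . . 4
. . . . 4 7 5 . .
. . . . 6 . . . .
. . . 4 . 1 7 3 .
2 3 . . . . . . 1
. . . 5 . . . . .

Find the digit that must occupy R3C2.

5

R8C6 = 9: row 8 has {1,2,3}; col 6 has {1,6,7,8}; box has {1,4,5} → only 9 remains.
R2C1 = 4: in row 2, 4 can only go here (every other open cell in that row sees a 4).
R1C6 = 4: in row 1, 4 can only go here (every other open cell in that row sees a 4).
R2C5 = 5: in row 2, 5 can only go here (every other open cell in that row sees a 5).
R4C8 = 7: in row 4, 7 can only go here (every other open cell in that row sees a 7).
R8C3 = 5: in row 8, 5 can only go here (every other open cell in that row sees a 5).
R4C6 = 5: in row 4, 5 can only go here (every other open cell in that row sees a 5).
R7C9 = 5: in row 7, 5 can only go here (every other open cell in that row sees a 5).
R7C3 = 9: in row 7, 9 can only go here (every other open cell in that row sees a 9).
R7C5 = 2: in row 7, 2 can only go here (every other open cell in that row sees a 2).
R9C6 = 3: row 9 has {5}; col 6 has {1,4,5,6,7,8,9}; box has {1,2,4,5,9} → only 3 remains.
R6C6 = 2: row 6 has {6}; col 6 has {1,3,4,5,6,7,8,9}; box has {4,5,6,7} → only 2 remains.
R6C8 = 8: row 6 has {2,6}; col 8 has {1,3,5,7,9}; box has {4,5,7} → only 8 remains.
R8C8 = 4: in row 8, 4 can only go here (every other open cell in that row sees a 4).
R8C4 = 6: in column 4, 6 can only go here (every other open cell in that column sees a 6).
R8C7 = 8: row 8 has {1,2,3,4,5,6,9}; col 7 has {4,5,7}; box has {1,3,4,5,7} → only 8 remains.
R8C5 = 7: row 8 has {1,2,3,4,5,6,8,9}; col 5 has {2,4,5,6}; box has {1,2,3,4,5,6,9} → only 7 remains.
R9C5 = 8: row 9 has {3,5}; col 5 has {2,4,5,6,7}; box has {1,2,3,4,5,6,7,9} → only 8 remains.
R1C4 = 7: in row 1, 7 can only go here (every other open cell in that row sees a 7).
R2C4 = 2: row 2 has {1,3,4,5,8,9}; col 4 has {4,5,6,7}; box has {4,5,6,7,8} → only 2 remains.
R2C7 = 6: row 2 has {1,2,3,4,5,8,9}; col 7 has {4,5,7,8}; box has {1,4,5,8,9} → only 6 remains.
R2C9 = 7: row 2 has {1,2,3,4,5,6,8,9}; col 9 has {1,4,5,8}; box has {1,4,5,6,8,9} → only 7 remains.
R1C7 = 3: row 1 has {2,4,5,7,8}; col 7 has {4,5,6,7,8}; box has {1,4,5,6,7,8,9} → only 3 remains.
R3C9 = 2: row 3 has {4,6,7,9}; col 9 has {1,4,5,7,8}; box has {1,3,4,5,6,7,8,9} → only 2 remains.
R4C7 = 1: row 4 has {2,4,5,7,9}; col 7 has {3,4,5,6,7,8}; box has {4,5,7,8} → only 1 remains.
R6C7 = 9: row 6 has {2,6,8}; col 7 has {1,3,4,5,6,7,8}; box has {1,4,5,7,8} → only 9 remains.
R6C9 = 3: row 6 has {2,6,8,9}; col 9 has {1,2,4,5,7,8}; box has {1,4,5,7,8,9} → only 3 remains.
R9C7 = 2: row 9 has {3,5,8}; col 7 has {1,3,4,5,6,7,8,9}; box has {1,3,4,5,7,8} → only 2 remains.
R9C8 = 6: row 9 has {2,3,5,8}; col 8 has {1,3,4,5,7,8,9}; box has {1,2,3,4,5,7,8} → only 6 remains.
R9C9 = 9: row 9 has {2,3,5,6,8}; col 9 has {1,2,3,4,5,7,8}; box has {1,2,3,4,5,6,7,8} → only 9 remains.
R4C5 = 3: row 4 has {1,2,4,5,7,9}; col 5 has {2,4,5,6,7,8}; box has {2,4,5,6,7} → only 3 remains.
R5C8 = 2: row 5 has {4,5,7}; col 8 has {1,3,4,5,6,7,8,9}; box has {1,3,4,5,7,8,9} → only 2 remains.
R5C9 = 6: row 5 has {2,4,5,7}; col 9 has {1,2,3,4,5,7,8,9}; box has {1,2,3,4,5,7,8,9} → only 6 remains.
R6C4 = 1: row 6 has {2,3,6,8,9}; col 4 has {2,4,5,6,7}; box has {2,3,4,5,6,7} → only 1 remains.
R3C4 = 3: row 3 has {2,4,6,7,9}; col 4 has {1,2,4,5,6,7}; box has {2,4,5,6,7,8} → only 3 remains.
R3C5 = 1: row 3 has {2,3,4,6,7,9}; col 5 has {2,3,4,5,6,7,8}; box has {2,3,4,5,6,7,8} → only 1 remains.
R4C4 = 8: row 4 has {1,2,3,4,5,7,9}; col 4 has {1,2,3,4,5,6,7}; box has {1,2,3,4,5,6,7} → only 8 remains.
R5C4 = 9: row 5 has {2,4,5,6,7}; col 4 has {1,2,3,4,5,6,7,8}; box has {1,2,3,4,5,6,7,8} → only 9 remains.
R6C3 = 4: row 6 has {1,2,3,6,8,9}; col 3 has {2,3,5,7,9}; box has {2,9} → only 4 remains.
R9C3 = 1: row 9 has {2,3,5,6,8,9}; col 3 has {2,3,4,5,7,9}; box has {2,3,5,9} → only 1 remains.
R1C5 = 9: row 1 has {2,3,4,5,7,8}; col 5 has {1,2,3,4,5,6,7,8}; box has {1,2,3,4,5,6,7,8} → only 9 remains.
R4C3 = 6: row 4 has {1,2,3,4,5,7,8,9}; col 3 has {1,2,3,4,5,7,9}; box has {2,4,9} → only 6 remains.
R5C3 = 8: row 5 has {2,4,5,6,7,9}; col 3 has {1,2,3,4,5,6,7,9}; box has {2,4,6,9} → only 8 remains.
R9C1 = 7: row 9 has {1,2,3,5,6,8,9}; col 1 has {2,4,9}; box has {1,2,3,5,9} → only 7 remains.
R9C2 = 4: row 9 has {1,2,3,5,6,7,8,9}; col 2 has {2,3,9}; box has {1,2,3,5,7,9} → only 4 remains.
R5C2 = 1: row 5 has {2,4,5,6,7,8,9}; col 2 has {2,3,4,9}; box has {2,4,6,8,9} → only 1 remains.
R6C1 = 5: row 6 has {1,2,3,4,6,8,9}; col 1 has {2,4,7,9}; box has {1,2,4,6,8,9} → only 5 remains.
R6C2 = 7: row 6 has {1,2,3,4,5,6,8,9}; col 2 has {1,2,3,4,9}; box has {1,2,4,5,6,8,9} → only 7 remains.
R1C2 = 6: row 1 has {2,3,4,5,7,8,9}; col 2 has {1,2,3,4,7,9}; box has {2,3,4,7,9} → only 6 remains.
R3C1 = 8: row 3 has {1,2,3,4,6,7,9}; col 1 has {2,4,5,7,9}; box has {2,3,4,6,7,9} → only 8 remains.
R3C2 = 5: row 3 has {1,2,3,4,6,7,8,9}; col 2 has {1,2,3,4,6,7,9}; box has {2,3,4,6,7,8,9} → only 5 remains.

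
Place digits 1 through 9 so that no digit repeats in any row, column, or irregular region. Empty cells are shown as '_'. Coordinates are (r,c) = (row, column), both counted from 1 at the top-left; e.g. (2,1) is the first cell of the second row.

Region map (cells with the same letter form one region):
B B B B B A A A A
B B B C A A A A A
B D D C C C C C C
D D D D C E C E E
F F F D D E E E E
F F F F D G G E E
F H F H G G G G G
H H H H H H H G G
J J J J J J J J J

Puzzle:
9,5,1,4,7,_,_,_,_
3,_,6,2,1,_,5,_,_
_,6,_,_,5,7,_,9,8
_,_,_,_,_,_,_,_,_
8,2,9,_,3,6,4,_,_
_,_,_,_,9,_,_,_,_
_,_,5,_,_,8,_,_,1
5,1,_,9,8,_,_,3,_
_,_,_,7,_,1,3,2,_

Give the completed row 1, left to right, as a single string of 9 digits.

951472863

(2,2) = 8: row 2 has {1,2,3,5,6}; col 2 has {1,2,5,6}; region has {1,3,4,5,6,7,9} → only 8 remains.
(3,1) = 2: row 3 has {5,6,7,8,9}; col 1 has {3,5,8,9}; region has {1,3,4,5,6,7,8,9} → only 2 remains.
(3,3) = 4: row 3 has {2,5,6,7,8,9}; col 3 has {1,5,6,9}; region has {3,6,9} → only 4 remains.
(3,7) = 1: row 3 has {2,4,5,6,7,8,9}; col 7 has {3,4,5}; region has {2,5,7,8,9} → only 1 remains.
(4,2) = 7: row 4 has {}; col 2 has {1,2,5,6,8}; region has {3,4,6,9} → only 7 remains.
(4,7) = 6: row 4 has {7}; col 7 has {1,3,4,5}; region has {1,2,5,7,8,9} → only 6 remains.
(9,3) = 8: row 9 has {1,2,3,7}; col 3 has {1,4,5,6,9}; region has {1,2,3,7} → only 8 remains.
(3,4) = 3: row 3 has {1,2,4,5,6,7,8,9}; col 4 has {2,4,7,9}; region has {1,2,5,6,7,8,9} → only 3 remains.
(4,1) = 1: row 4 has {6,7}; col 1 has {2,3,5,8,9}; region has {3,4,6,7,9} → only 1 remains.
(4,3) = 2: row 4 has {1,6,7}; col 3 has {1,4,5,6,8,9}; region has {1,3,4,6,7,9} → only 2 remains.
(4,5) = 4: row 4 has {1,2,6,7}; col 5 has {1,3,5,7,8,9}; region has {1,2,3,5,6,7,8,9} → only 4 remains.
(5,4) = 5: row 5 has {2,3,4,6,8,9}; col 4 has {2,3,4,7,9}; region has {1,2,3,4,6,7,9} → only 5 remains.
(5,9) = 7: row 5 has {2,3,4,5,6,8,9}; col 9 has {1,8}; region has {4,6} → only 7 remains.
(7,4) = 6: row 7 has {1,5,8}; col 4 has {2,3,4,5,7,9}; region has {1,5,8,9} → only 6 remains.
(7,5) = 2: row 7 has {1,5,6,8}; col 5 has {1,3,4,5,7,8,9}; region has {1,3,8} → only 2 remains.
(8,3) = 7: row 8 has {1,3,5,8,9}; col 3 has {1,2,4,5,6,8,9}; region has {1,5,6,8,9} → only 7 remains.
(8,7) = 2: row 8 has {1,3,5,7,8,9}; col 7 has {1,3,4,5,6}; region has {1,5,6,7,8,9} → only 2 remains.
(9,5) = 6: row 9 has {1,2,3,7,8}; col 5 has {1,2,3,4,5,7,8,9}; region has {1,2,3,7,8} → only 6 remains.
(1,7) = 8: row 1 has {1,4,5,7,9}; col 7 has {1,2,3,4,5,6}; region has {1,5} → only 8 remains.
(1,8) = 6: row 1 has {1,4,5,7,8,9}; col 8 has {2,3,9}; region has {1,5,8} → only 6 remains.
(4,4) = 8: row 4 has {1,2,4,6,7}; col 4 has {2,3,4,5,6,7,9}; region has {1,2,3,4,5,6,7,9} → only 8 remains.
(4,8) = 5: row 4 has {1,2,4,6,7,8}; col 8 has {2,3,6,9}; region has {4,6,7} → only 5 remains.
(5,8) = 1: row 5 has {2,3,4,5,6,7,8,9}; col 8 has {2,3,5,6,9}; region has {4,5,6,7} → only 1 remains.
(6,3) = 3: row 6 has {9}; col 3 has {1,2,4,5,6,7,8,9}; region has {2,5,8,9} → only 3 remains.
(6,4) = 1: row 6 has {3,9}; col 4 has {2,3,4,5,6,7,8,9}; region has {2,3,5,8,9} → only 1 remains.
(6,7) = 7: row 6 has {1,3,9}; col 7 has {1,2,3,4,5,6,8}; region has {1,2,3,8} → only 7 remains.
(6,8) = 8: row 6 has {1,3,7,9}; col 8 has {1,2,3,5,6,9}; region has {1,4,5,6,7} → only 8 remains.
(6,9) = 2: row 6 has {1,3,7,8,9}; col 9 has {1,7,8}; region has {1,4,5,6,7,8} → only 2 remains.
(7,7) = 9: row 7 has {1,2,5,6,8}; col 7 has {1,2,3,4,5,6,7,8}; region has {1,2,3,7,8} → only 9 remains.
(7,8) = 4: row 7 has {1,2,5,6,8,9}; col 8 has {1,2,3,5,6,8,9}; region has {1,2,3,7,8,9} → only 4 remains.
(8,6) = 4: row 8 has {1,2,3,5,7,8,9}; col 6 has {1,6,7,8}; region has {1,2,5,6,7,8,9} → only 4 remains.
(8,9) = 6: row 8 has {1,2,3,4,5,7,8,9}; col 9 has {1,2,7,8}; region has {1,2,3,4,7,8,9} → only 6 remains.
(9,1) = 4: row 9 has {1,2,3,6,7,8}; col 1 has {1,2,3,5,8,9}; region has {1,2,3,6,7,8} → only 4 remains.
(9,2) = 9: row 9 has {1,2,3,4,6,7,8}; col 2 has {1,2,5,6,7,8}; region has {1,2,3,4,6,7,8} → only 9 remains.
(9,9) = 5: row 9 has {1,2,3,4,6,7,8,9}; col 9 has {1,2,6,7,8}; region has {1,2,3,4,6,7,8,9} → only 5 remains.
(1,9) = 3: row 1 has {1,4,5,6,7,8,9}; col 9 has {1,2,5,6,7,8}; region has {1,5,6,8} → only 3 remains.
(2,6) = 9: row 2 has {1,2,3,5,6,8}; col 6 has {1,4,6,7,8}; region has {1,3,5,6,8} → only 9 remains.
(2,8) = 7: row 2 has {1,2,3,5,6,8,9}; col 8 has {1,2,3,4,5,6,8,9}; region has {1,3,5,6,8,9} → only 7 remains.
(2,9) = 4: row 2 has {1,2,3,5,6,7,8,9}; col 9 has {1,2,3,5,6,7,8}; region has {1,3,5,6,7,8,9} → only 4 remains.
(4,6) = 3: row 4 has {1,2,4,5,6,7,8}; col 6 has {1,4,6,7,8,9}; region has {1,2,4,5,6,7,8} → only 3 remains.
(4,9) = 9: row 4 has {1,2,3,4,5,6,7,8}; col 9 has {1,2,3,4,5,6,7,8}; region has {1,2,3,4,5,6,7,8} → only 9 remains.
(6,1) = 6: row 6 has {1,2,3,7,8,9}; col 1 has {1,2,3,4,5,8,9}; region has {1,2,3,5,8,9} → only 6 remains.
(6,2) = 4: row 6 has {1,2,3,6,7,8,9}; col 2 has {1,2,5,6,7,8,9}; region has {1,2,3,5,6,8,9} → only 4 remains.
(6,6) = 5: row 6 has {1,2,3,4,6,7,8,9}; col 6 has {1,3,4,6,7,8,9}; region has {1,2,3,4,6,7,8,9} → only 5 remains.
(7,1) = 7: row 7 has {1,2,4,5,6,8,9}; col 1 has {1,2,3,4,5,6,8,9}; region has {1,2,3,4,5,6,8,9} → only 7 remains.
(7,2) = 3: row 7 has {1,2,4,5,6,7,8,9}; col 2 has {1,2,4,5,6,7,8,9}; region has {1,2,4,5,6,7,8,9} → only 3 remains.
(1,6) = 2: row 1 has {1,3,4,5,6,7,8,9}; col 6 has {1,3,4,5,6,7,8,9}; region has {1,3,4,5,6,7,8,9} → only 2 remains.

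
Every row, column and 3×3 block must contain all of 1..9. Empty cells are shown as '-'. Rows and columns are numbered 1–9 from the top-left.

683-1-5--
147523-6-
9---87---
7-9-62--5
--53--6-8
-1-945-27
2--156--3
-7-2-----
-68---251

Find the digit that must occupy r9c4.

7

r1c4 = 4: row 1 has {1,3,5,6,8}; col 4 has {1,2,3,5,9}; box has {1,2,3,5,7,8} → only 4 remains.
r1c6 = 9: row 1 has {1,3,4,5,6,8}; col 6 has {2,3,5,6,7}; box has {1,2,3,4,5,7,8} → only 9 remains.
r1c8 = 7: row 1 has {1,3,4,5,6,8,9}; col 8 has {2,5,6}; box has {5,6} → only 7 remains.
r1c9 = 2: row 1 has {1,3,4,5,6,7,8,9}; col 9 has {1,3,5,7,8}; box has {5,6,7} → only 2 remains.
r2c9 = 9: row 2 has {1,2,3,4,5,6,7}; col 9 has {1,2,3,5,7,8}; box has {2,5,6,7} → only 9 remains.
r3c3 = 2: row 3 has {7,8,9}; col 3 has {3,5,7,8,9}; box has {1,3,4,6,7,8,9} → only 2 remains.
r3c4 = 6: row 3 has {2,7,8,9}; col 4 has {1,2,3,4,5,9}; box has {1,2,3,4,5,7,8,9} → only 6 remains.
r3c9 = 4: row 3 has {2,6,7,8,9}; col 9 has {1,2,3,5,7,8,9}; box has {2,5,6,7,9} → only 4 remains.
r4c2 = 3: row 4 has {2,5,6,7,9}; col 2 has {1,4,6,7,8}; box has {1,5,7,9} → only 3 remains.
r4c4 = 8: row 4 has {2,3,5,6,7,9}; col 4 has {1,2,3,4,5,6,9}; box has {2,3,4,5,6,9} → only 8 remains.
r5c1 = 4: row 5 has {3,5,6,8}; col 1 has {1,2,6,7,9}; box has {1,3,5,7,9} → only 4 remains.
r5c2 = 2: row 5 has {3,4,5,6,8}; col 2 has {1,3,4,6,7,8}; box has {1,3,4,5,7,9} → only 2 remains.
r5c5 = 7: row 5 has {2,3,4,5,6,8}; col 5 has {1,2,4,5,6,8}; box has {2,3,4,5,6,8,9} → only 7 remains.
r5c6 = 1: row 5 has {2,3,4,5,6,7,8}; col 6 has {2,3,5,6,7,9}; box has {2,3,4,5,6,7,8,9} → only 1 remains.
r5c8 = 9: row 5 has {1,2,3,4,5,6,7,8}; col 8 has {2,5,6,7}; box has {2,5,6,7,8} → only 9 remains.
r6c1 = 8: row 6 has {1,2,4,5,7,9}; col 1 has {1,2,4,6,7,9}; box has {1,2,3,4,5,7,9} → only 8 remains.
r6c3 = 6: row 6 has {1,2,4,5,7,8,9}; col 3 has {2,3,5,7,8,9}; box has {1,2,3,4,5,7,8,9} → only 6 remains.
r6c7 = 3: row 6 has {1,2,4,5,6,7,8,9}; col 7 has {2,5,6}; box has {2,5,6,7,8,9} → only 3 remains.
r7c2 = 9: row 7 has {1,2,3,5,6}; col 2 has {1,2,3,4,6,7,8}; box has {2,6,7,8} → only 9 remains.
r7c3 = 4: row 7 has {1,2,3,5,6,9}; col 3 has {2,3,5,6,7,8,9}; box has {2,6,7,8,9} → only 4 remains.
r7c8 = 8: row 7 has {1,2,3,4,5,6,9}; col 8 has {2,5,6,7,9}; box has {1,2,3,5} → only 8 remains.
r8c3 = 1: row 8 has {2,7}; col 3 has {2,3,4,5,6,7,8,9}; box has {2,4,6,7,8,9} → only 1 remains.
r8c8 = 4: row 8 has {1,2,7}; col 8 has {2,5,6,7,8,9}; box has {1,2,3,5,8} → only 4 remains.
r8c9 = 6: row 8 has {1,2,4,7}; col 9 has {1,2,3,4,5,7,8,9}; box has {1,2,3,4,5,8} → only 6 remains.
r9c1 = 3: row 9 has {1,2,5,6,8}; col 1 has {1,2,4,6,7,8,9}; box has {1,2,4,6,7,8,9} → only 3 remains.
r9c4 = 7: row 9 has {1,2,3,5,6,8}; col 4 has {1,2,3,4,5,6,8,9}; box has {1,2,5,6} → only 7 remains.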